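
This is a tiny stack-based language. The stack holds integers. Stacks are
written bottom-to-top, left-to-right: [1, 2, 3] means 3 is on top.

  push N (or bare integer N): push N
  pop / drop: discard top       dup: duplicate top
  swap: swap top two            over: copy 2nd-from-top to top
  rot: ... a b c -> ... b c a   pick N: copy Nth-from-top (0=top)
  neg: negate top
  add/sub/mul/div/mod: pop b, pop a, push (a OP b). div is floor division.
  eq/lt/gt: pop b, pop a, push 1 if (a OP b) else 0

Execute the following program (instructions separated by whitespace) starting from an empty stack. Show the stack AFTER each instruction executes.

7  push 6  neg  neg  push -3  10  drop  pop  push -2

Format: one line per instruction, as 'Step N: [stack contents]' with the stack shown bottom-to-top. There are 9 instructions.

Step 1: [7]
Step 2: [7, 6]
Step 3: [7, -6]
Step 4: [7, 6]
Step 5: [7, 6, -3]
Step 6: [7, 6, -3, 10]
Step 7: [7, 6, -3]
Step 8: [7, 6]
Step 9: [7, 6, -2]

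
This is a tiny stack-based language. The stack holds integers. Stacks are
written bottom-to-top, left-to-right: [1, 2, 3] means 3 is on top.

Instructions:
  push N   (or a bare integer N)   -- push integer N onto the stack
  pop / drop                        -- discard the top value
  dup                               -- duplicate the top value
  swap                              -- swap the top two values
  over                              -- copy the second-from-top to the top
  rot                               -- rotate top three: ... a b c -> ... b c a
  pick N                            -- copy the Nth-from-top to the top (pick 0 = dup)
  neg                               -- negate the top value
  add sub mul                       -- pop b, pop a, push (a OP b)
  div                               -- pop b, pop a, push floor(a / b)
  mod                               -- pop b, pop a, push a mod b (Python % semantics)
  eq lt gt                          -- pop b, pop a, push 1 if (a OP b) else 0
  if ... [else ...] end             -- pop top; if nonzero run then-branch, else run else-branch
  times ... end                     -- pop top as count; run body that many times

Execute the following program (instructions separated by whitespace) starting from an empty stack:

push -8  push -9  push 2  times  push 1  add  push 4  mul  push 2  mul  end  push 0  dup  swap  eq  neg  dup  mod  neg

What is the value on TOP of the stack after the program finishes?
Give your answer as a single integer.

Answer: 0

Derivation:
After 'push -8': [-8]
After 'push -9': [-8, -9]
After 'push 2': [-8, -9, 2]
After 'times': [-8, -9]
After 'push 1': [-8, -9, 1]
After 'add': [-8, -8]
After 'push 4': [-8, -8, 4]
After 'mul': [-8, -32]
After 'push 2': [-8, -32, 2]
After 'mul': [-8, -64]
  ...
After 'push 2': [-8, -252, 2]
After 'mul': [-8, -504]
After 'push 0': [-8, -504, 0]
After 'dup': [-8, -504, 0, 0]
After 'swap': [-8, -504, 0, 0]
After 'eq': [-8, -504, 1]
After 'neg': [-8, -504, -1]
After 'dup': [-8, -504, -1, -1]
After 'mod': [-8, -504, 0]
After 'neg': [-8, -504, 0]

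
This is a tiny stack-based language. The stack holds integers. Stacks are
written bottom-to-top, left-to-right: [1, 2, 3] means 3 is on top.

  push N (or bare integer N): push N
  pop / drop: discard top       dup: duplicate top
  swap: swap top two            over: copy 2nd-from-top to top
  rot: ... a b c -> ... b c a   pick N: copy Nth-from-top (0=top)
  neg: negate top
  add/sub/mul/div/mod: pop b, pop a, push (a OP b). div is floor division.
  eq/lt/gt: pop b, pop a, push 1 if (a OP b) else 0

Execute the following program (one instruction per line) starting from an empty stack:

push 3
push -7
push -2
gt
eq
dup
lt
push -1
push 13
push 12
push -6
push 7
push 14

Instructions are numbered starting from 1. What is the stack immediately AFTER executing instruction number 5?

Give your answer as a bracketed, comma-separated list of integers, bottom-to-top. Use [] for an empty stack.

Answer: [0]

Derivation:
Step 1 ('push 3'): [3]
Step 2 ('push -7'): [3, -7]
Step 3 ('push -2'): [3, -7, -2]
Step 4 ('gt'): [3, 0]
Step 5 ('eq'): [0]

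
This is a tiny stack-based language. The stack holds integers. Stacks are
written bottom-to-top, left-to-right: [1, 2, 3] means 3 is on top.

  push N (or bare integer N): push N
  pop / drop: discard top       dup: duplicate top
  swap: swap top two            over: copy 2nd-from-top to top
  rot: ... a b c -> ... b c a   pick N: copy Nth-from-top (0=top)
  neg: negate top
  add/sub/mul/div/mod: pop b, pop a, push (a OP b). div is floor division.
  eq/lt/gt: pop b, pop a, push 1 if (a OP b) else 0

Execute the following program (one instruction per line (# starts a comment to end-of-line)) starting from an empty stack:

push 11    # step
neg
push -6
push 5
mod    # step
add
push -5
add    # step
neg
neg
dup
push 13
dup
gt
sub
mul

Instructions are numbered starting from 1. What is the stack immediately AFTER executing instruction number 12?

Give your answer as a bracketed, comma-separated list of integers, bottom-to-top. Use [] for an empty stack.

Step 1 ('push 11'): [11]
Step 2 ('neg'): [-11]
Step 3 ('push -6'): [-11, -6]
Step 4 ('push 5'): [-11, -6, 5]
Step 5 ('mod'): [-11, 4]
Step 6 ('add'): [-7]
Step 7 ('push -5'): [-7, -5]
Step 8 ('add'): [-12]
Step 9 ('neg'): [12]
Step 10 ('neg'): [-12]
Step 11 ('dup'): [-12, -12]
Step 12 ('push 13'): [-12, -12, 13]

Answer: [-12, -12, 13]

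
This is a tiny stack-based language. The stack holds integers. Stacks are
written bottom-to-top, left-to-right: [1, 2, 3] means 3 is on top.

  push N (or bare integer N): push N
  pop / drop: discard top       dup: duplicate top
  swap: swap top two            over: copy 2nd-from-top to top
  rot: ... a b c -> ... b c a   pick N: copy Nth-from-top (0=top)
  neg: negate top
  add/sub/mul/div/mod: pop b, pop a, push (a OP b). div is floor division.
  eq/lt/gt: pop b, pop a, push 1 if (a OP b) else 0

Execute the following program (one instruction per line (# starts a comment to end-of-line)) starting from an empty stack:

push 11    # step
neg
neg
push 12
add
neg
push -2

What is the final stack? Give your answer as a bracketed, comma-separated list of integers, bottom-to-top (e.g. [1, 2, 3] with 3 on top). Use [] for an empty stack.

After 'push 11': [11]
After 'neg': [-11]
After 'neg': [11]
After 'push 12': [11, 12]
After 'add': [23]
After 'neg': [-23]
After 'push -2': [-23, -2]

Answer: [-23, -2]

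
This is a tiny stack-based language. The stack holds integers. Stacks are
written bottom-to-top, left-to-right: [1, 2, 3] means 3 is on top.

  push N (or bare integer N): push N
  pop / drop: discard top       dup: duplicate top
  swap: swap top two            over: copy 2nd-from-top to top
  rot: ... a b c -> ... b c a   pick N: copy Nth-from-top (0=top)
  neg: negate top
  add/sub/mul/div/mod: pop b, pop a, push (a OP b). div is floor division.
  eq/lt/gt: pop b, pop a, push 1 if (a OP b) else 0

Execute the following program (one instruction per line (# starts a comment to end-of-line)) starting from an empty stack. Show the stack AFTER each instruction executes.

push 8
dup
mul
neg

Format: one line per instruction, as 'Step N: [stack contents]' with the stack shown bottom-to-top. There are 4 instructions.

Step 1: [8]
Step 2: [8, 8]
Step 3: [64]
Step 4: [-64]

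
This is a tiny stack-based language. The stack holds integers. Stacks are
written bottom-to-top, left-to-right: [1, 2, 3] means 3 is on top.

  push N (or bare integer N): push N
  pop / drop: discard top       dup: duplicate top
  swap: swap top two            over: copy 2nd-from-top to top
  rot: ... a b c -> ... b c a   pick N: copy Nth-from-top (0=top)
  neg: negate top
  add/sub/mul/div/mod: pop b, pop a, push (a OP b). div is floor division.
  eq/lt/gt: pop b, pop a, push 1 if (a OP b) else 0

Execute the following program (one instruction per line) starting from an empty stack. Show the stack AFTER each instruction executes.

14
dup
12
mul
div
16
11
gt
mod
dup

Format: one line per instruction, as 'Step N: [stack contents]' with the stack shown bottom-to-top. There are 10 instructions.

Step 1: [14]
Step 2: [14, 14]
Step 3: [14, 14, 12]
Step 4: [14, 168]
Step 5: [0]
Step 6: [0, 16]
Step 7: [0, 16, 11]
Step 8: [0, 1]
Step 9: [0]
Step 10: [0, 0]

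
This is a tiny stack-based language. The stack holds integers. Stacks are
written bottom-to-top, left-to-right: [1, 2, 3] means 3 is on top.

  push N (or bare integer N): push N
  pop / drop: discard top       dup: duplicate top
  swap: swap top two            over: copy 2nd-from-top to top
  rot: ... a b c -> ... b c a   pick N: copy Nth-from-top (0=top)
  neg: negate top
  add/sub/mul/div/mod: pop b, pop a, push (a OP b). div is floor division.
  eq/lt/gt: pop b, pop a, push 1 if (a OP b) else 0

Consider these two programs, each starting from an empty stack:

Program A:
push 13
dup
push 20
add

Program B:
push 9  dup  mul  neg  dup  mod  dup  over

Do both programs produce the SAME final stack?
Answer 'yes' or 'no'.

Program A trace:
  After 'push 13': [13]
  After 'dup': [13, 13]
  After 'push 20': [13, 13, 20]
  After 'add': [13, 33]
Program A final stack: [13, 33]

Program B trace:
  After 'push 9': [9]
  After 'dup': [9, 9]
  After 'mul': [81]
  After 'neg': [-81]
  After 'dup': [-81, -81]
  After 'mod': [0]
  After 'dup': [0, 0]
  After 'over': [0, 0, 0]
Program B final stack: [0, 0, 0]
Same: no

Answer: no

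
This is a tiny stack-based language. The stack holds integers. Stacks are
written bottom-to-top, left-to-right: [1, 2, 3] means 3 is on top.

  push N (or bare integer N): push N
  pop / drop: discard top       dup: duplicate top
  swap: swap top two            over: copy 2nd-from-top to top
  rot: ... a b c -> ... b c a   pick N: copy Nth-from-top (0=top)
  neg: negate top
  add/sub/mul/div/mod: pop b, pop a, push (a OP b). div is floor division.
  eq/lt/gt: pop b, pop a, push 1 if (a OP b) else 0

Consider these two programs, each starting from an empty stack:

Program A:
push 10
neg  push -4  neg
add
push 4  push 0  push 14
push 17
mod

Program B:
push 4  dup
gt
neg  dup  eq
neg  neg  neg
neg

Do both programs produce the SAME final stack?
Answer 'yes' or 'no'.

Answer: no

Derivation:
Program A trace:
  After 'push 10': [10]
  After 'neg': [-10]
  After 'push -4': [-10, -4]
  After 'neg': [-10, 4]
  After 'add': [-6]
  After 'push 4': [-6, 4]
  After 'push 0': [-6, 4, 0]
  After 'push 14': [-6, 4, 0, 14]
  After 'push 17': [-6, 4, 0, 14, 17]
  After 'mod': [-6, 4, 0, 14]
Program A final stack: [-6, 4, 0, 14]

Program B trace:
  After 'push 4': [4]
  After 'dup': [4, 4]
  After 'gt': [0]
  After 'neg': [0]
  After 'dup': [0, 0]
  After 'eq': [1]
  After 'neg': [-1]
  After 'neg': [1]
  After 'neg': [-1]
  After 'neg': [1]
Program B final stack: [1]
Same: no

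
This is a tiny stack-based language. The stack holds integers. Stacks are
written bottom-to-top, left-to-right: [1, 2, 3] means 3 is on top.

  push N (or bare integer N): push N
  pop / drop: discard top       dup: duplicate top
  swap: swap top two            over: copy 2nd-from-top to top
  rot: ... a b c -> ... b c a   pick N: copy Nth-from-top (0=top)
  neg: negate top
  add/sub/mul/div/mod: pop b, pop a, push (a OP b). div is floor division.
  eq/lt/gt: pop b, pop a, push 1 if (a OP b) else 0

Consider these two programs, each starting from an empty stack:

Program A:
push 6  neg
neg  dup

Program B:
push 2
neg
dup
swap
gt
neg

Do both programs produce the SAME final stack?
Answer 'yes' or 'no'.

Program A trace:
  After 'push 6': [6]
  After 'neg': [-6]
  After 'neg': [6]
  After 'dup': [6, 6]
Program A final stack: [6, 6]

Program B trace:
  After 'push 2': [2]
  After 'neg': [-2]
  After 'dup': [-2, -2]
  After 'swap': [-2, -2]
  After 'gt': [0]
  After 'neg': [0]
Program B final stack: [0]
Same: no

Answer: no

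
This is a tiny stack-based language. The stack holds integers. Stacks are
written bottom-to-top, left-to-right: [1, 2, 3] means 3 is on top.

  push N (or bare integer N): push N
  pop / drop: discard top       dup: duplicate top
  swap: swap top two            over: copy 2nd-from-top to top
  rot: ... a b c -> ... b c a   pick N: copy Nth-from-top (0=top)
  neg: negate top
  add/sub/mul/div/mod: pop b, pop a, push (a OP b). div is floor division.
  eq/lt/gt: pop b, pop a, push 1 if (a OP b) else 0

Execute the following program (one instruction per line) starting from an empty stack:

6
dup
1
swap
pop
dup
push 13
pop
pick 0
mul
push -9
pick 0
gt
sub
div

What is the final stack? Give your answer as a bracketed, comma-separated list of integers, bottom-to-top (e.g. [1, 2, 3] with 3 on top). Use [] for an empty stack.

After 'push 6': [6]
After 'dup': [6, 6]
After 'push 1': [6, 6, 1]
After 'swap': [6, 1, 6]
After 'pop': [6, 1]
After 'dup': [6, 1, 1]
After 'push 13': [6, 1, 1, 13]
After 'pop': [6, 1, 1]
After 'pick 0': [6, 1, 1, 1]
After 'mul': [6, 1, 1]
After 'push -9': [6, 1, 1, -9]
After 'pick 0': [6, 1, 1, -9, -9]
After 'gt': [6, 1, 1, 0]
After 'sub': [6, 1, 1]
After 'div': [6, 1]

Answer: [6, 1]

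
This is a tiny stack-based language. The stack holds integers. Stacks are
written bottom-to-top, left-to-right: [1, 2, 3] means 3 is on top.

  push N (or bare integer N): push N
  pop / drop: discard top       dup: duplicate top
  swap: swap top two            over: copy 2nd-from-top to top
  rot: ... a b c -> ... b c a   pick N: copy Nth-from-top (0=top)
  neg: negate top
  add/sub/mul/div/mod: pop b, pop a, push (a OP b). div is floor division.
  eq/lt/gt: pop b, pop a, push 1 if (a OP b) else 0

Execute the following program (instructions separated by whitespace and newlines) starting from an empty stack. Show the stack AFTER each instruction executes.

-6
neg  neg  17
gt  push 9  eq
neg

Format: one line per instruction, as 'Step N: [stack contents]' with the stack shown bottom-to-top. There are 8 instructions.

Step 1: [-6]
Step 2: [6]
Step 3: [-6]
Step 4: [-6, 17]
Step 5: [0]
Step 6: [0, 9]
Step 7: [0]
Step 8: [0]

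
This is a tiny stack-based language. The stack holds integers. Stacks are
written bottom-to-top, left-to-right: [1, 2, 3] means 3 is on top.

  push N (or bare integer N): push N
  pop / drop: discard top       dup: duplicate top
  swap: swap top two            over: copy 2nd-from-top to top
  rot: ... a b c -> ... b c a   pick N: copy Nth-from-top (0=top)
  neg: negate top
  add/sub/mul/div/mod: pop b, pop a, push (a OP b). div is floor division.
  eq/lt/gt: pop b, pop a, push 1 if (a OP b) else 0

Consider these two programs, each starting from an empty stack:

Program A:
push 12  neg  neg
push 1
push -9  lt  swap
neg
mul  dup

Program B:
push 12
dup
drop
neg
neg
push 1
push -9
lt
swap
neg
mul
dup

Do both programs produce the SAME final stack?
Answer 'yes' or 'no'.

Answer: yes

Derivation:
Program A trace:
  After 'push 12': [12]
  After 'neg': [-12]
  After 'neg': [12]
  After 'push 1': [12, 1]
  After 'push -9': [12, 1, -9]
  After 'lt': [12, 0]
  After 'swap': [0, 12]
  After 'neg': [0, -12]
  After 'mul': [0]
  After 'dup': [0, 0]
Program A final stack: [0, 0]

Program B trace:
  After 'push 12': [12]
  After 'dup': [12, 12]
  After 'drop': [12]
  After 'neg': [-12]
  After 'neg': [12]
  After 'push 1': [12, 1]
  After 'push -9': [12, 1, -9]
  After 'lt': [12, 0]
  After 'swap': [0, 12]
  After 'neg': [0, -12]
  After 'mul': [0]
  After 'dup': [0, 0]
Program B final stack: [0, 0]
Same: yes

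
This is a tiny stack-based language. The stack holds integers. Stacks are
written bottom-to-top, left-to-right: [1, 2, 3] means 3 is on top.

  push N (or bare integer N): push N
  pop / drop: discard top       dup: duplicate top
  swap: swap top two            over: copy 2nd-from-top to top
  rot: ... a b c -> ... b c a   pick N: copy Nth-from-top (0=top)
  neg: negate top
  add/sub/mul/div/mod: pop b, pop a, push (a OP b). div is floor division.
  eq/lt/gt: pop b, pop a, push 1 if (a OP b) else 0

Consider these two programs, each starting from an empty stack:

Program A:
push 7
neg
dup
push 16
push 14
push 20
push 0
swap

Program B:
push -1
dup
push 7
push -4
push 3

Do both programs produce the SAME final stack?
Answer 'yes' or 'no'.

Program A trace:
  After 'push 7': [7]
  After 'neg': [-7]
  After 'dup': [-7, -7]
  After 'push 16': [-7, -7, 16]
  After 'push 14': [-7, -7, 16, 14]
  After 'push 20': [-7, -7, 16, 14, 20]
  After 'push 0': [-7, -7, 16, 14, 20, 0]
  After 'swap': [-7, -7, 16, 14, 0, 20]
Program A final stack: [-7, -7, 16, 14, 0, 20]

Program B trace:
  After 'push -1': [-1]
  After 'dup': [-1, -1]
  After 'push 7': [-1, -1, 7]
  After 'push -4': [-1, -1, 7, -4]
  After 'push 3': [-1, -1, 7, -4, 3]
Program B final stack: [-1, -1, 7, -4, 3]
Same: no

Answer: no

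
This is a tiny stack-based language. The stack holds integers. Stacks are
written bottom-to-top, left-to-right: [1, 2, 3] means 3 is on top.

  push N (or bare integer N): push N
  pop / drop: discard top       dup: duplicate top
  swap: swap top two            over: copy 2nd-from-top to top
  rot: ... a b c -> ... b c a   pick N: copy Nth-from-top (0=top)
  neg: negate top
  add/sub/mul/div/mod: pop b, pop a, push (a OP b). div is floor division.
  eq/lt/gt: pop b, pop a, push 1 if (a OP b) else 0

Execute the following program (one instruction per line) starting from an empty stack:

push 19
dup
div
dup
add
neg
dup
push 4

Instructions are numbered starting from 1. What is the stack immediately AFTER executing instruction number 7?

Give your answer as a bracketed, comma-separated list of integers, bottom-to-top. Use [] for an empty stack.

Step 1 ('push 19'): [19]
Step 2 ('dup'): [19, 19]
Step 3 ('div'): [1]
Step 4 ('dup'): [1, 1]
Step 5 ('add'): [2]
Step 6 ('neg'): [-2]
Step 7 ('dup'): [-2, -2]

Answer: [-2, -2]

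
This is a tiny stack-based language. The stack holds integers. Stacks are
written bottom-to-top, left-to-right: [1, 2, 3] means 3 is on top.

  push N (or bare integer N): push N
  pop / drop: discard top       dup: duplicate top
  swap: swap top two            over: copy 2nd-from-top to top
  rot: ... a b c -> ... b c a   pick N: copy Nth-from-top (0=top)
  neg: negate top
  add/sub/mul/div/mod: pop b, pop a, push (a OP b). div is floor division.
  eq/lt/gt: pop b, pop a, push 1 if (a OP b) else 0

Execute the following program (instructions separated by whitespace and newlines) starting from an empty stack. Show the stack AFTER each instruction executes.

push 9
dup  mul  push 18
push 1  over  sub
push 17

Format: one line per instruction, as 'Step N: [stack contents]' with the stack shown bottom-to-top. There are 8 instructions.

Step 1: [9]
Step 2: [9, 9]
Step 3: [81]
Step 4: [81, 18]
Step 5: [81, 18, 1]
Step 6: [81, 18, 1, 18]
Step 7: [81, 18, -17]
Step 8: [81, 18, -17, 17]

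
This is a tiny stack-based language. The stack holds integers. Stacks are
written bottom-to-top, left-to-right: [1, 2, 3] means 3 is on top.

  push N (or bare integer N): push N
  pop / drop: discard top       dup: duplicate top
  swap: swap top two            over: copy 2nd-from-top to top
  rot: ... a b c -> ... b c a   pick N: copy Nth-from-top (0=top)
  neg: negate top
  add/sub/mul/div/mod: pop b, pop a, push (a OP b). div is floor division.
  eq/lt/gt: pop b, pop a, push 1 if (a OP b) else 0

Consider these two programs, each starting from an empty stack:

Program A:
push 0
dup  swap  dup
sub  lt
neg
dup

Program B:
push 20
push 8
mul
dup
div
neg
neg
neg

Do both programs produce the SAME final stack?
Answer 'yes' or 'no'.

Program A trace:
  After 'push 0': [0]
  After 'dup': [0, 0]
  After 'swap': [0, 0]
  After 'dup': [0, 0, 0]
  After 'sub': [0, 0]
  After 'lt': [0]
  After 'neg': [0]
  After 'dup': [0, 0]
Program A final stack: [0, 0]

Program B trace:
  After 'push 20': [20]
  After 'push 8': [20, 8]
  After 'mul': [160]
  After 'dup': [160, 160]
  After 'div': [1]
  After 'neg': [-1]
  After 'neg': [1]
  After 'neg': [-1]
Program B final stack: [-1]
Same: no

Answer: no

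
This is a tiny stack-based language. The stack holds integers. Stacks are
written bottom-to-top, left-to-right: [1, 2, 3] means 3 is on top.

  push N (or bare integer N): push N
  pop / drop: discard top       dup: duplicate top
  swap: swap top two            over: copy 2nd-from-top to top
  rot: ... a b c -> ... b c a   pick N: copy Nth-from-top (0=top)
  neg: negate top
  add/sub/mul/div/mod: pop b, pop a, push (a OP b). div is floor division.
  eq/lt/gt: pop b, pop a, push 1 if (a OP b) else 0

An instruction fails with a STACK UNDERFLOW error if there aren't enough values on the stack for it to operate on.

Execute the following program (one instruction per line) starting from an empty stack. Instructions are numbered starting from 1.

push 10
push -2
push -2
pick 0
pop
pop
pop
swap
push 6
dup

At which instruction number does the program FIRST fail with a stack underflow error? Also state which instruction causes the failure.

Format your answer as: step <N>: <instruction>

Answer: step 8: swap

Derivation:
Step 1 ('push 10'): stack = [10], depth = 1
Step 2 ('push -2'): stack = [10, -2], depth = 2
Step 3 ('push -2'): stack = [10, -2, -2], depth = 3
Step 4 ('pick 0'): stack = [10, -2, -2, -2], depth = 4
Step 5 ('pop'): stack = [10, -2, -2], depth = 3
Step 6 ('pop'): stack = [10, -2], depth = 2
Step 7 ('pop'): stack = [10], depth = 1
Step 8 ('swap'): needs 2 value(s) but depth is 1 — STACK UNDERFLOW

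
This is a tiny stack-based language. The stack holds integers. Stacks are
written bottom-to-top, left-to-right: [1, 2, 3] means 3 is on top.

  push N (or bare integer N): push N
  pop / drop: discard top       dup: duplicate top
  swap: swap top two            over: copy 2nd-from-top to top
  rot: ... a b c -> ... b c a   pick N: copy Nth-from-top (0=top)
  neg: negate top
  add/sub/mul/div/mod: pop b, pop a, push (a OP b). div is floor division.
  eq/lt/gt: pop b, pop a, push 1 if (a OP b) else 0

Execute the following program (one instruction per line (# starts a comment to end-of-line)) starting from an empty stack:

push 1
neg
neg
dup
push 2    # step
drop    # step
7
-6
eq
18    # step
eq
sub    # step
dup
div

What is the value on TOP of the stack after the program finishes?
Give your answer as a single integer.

After 'push 1': [1]
After 'neg': [-1]
After 'neg': [1]
After 'dup': [1, 1]
After 'push 2': [1, 1, 2]
After 'drop': [1, 1]
After 'push 7': [1, 1, 7]
After 'push -6': [1, 1, 7, -6]
After 'eq': [1, 1, 0]
After 'push 18': [1, 1, 0, 18]
After 'eq': [1, 1, 0]
After 'sub': [1, 1]
After 'dup': [1, 1, 1]
After 'div': [1, 1]

Answer: 1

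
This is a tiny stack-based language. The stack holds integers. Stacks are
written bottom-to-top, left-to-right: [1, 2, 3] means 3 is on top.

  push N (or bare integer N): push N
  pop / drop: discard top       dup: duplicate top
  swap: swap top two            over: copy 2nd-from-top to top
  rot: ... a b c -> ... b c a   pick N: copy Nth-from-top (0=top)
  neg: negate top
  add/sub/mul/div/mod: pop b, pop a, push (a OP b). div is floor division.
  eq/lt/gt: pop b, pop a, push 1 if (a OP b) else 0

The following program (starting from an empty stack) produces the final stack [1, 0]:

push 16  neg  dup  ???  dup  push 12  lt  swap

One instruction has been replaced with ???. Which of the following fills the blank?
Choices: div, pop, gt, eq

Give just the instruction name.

Stack before ???: [-16, -16]
Stack after ???:  [0]
Checking each choice:
  div: produces [1, 1]
  pop: produces [1, -16]
  gt: MATCH
  eq: produces [1, 1]


Answer: gt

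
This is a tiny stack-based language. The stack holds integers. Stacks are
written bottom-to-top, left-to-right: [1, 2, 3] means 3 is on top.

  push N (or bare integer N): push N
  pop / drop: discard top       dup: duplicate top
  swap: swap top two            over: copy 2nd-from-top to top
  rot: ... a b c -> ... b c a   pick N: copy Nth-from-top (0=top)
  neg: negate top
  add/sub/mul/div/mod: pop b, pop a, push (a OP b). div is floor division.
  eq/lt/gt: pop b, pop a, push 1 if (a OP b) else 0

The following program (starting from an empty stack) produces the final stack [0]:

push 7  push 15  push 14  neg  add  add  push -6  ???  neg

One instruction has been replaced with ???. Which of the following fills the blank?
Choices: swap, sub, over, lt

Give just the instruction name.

Answer: lt

Derivation:
Stack before ???: [8, -6]
Stack after ???:  [0]
Checking each choice:
  swap: produces [-6, -8]
  sub: produces [-14]
  over: produces [8, -6, -8]
  lt: MATCH


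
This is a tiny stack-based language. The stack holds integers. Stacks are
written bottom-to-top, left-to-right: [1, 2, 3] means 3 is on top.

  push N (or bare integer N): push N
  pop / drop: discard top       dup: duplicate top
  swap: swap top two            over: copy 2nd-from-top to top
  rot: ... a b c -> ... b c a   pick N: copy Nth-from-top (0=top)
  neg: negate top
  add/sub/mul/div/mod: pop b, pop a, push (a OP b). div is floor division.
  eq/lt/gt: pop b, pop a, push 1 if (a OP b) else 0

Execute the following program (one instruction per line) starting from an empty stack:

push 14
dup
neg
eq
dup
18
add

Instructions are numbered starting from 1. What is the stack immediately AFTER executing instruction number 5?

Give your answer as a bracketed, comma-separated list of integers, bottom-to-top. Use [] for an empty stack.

Step 1 ('push 14'): [14]
Step 2 ('dup'): [14, 14]
Step 3 ('neg'): [14, -14]
Step 4 ('eq'): [0]
Step 5 ('dup'): [0, 0]

Answer: [0, 0]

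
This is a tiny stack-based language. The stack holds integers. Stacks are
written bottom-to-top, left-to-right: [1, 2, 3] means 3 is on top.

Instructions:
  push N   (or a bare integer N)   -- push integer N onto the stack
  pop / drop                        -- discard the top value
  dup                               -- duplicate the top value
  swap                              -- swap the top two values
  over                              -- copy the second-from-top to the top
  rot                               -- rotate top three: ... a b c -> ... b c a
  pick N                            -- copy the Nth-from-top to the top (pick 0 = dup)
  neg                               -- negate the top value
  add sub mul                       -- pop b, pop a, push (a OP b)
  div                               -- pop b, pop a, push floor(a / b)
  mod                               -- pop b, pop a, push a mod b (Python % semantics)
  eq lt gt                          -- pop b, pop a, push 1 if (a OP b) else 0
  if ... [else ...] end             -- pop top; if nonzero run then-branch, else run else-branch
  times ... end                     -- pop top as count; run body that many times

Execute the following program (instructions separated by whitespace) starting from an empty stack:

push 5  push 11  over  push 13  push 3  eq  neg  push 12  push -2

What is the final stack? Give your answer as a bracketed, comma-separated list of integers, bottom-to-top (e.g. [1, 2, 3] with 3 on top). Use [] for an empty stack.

After 'push 5': [5]
After 'push 11': [5, 11]
After 'over': [5, 11, 5]
After 'push 13': [5, 11, 5, 13]
After 'push 3': [5, 11, 5, 13, 3]
After 'eq': [5, 11, 5, 0]
After 'neg': [5, 11, 5, 0]
After 'push 12': [5, 11, 5, 0, 12]
After 'push -2': [5, 11, 5, 0, 12, -2]

Answer: [5, 11, 5, 0, 12, -2]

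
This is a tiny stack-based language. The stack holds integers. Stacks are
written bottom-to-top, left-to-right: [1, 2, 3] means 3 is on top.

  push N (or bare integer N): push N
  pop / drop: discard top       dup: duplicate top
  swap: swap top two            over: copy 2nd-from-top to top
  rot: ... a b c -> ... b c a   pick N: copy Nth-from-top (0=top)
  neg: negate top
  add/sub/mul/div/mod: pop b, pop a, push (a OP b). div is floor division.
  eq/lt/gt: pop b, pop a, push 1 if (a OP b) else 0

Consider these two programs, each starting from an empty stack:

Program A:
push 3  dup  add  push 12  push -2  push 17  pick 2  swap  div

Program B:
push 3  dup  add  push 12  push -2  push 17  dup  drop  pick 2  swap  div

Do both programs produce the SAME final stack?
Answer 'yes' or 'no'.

Program A trace:
  After 'push 3': [3]
  After 'dup': [3, 3]
  After 'add': [6]
  After 'push 12': [6, 12]
  After 'push -2': [6, 12, -2]
  After 'push 17': [6, 12, -2, 17]
  After 'pick 2': [6, 12, -2, 17, 12]
  After 'swap': [6, 12, -2, 12, 17]
  After 'div': [6, 12, -2, 0]
Program A final stack: [6, 12, -2, 0]

Program B trace:
  After 'push 3': [3]
  After 'dup': [3, 3]
  After 'add': [6]
  After 'push 12': [6, 12]
  After 'push -2': [6, 12, -2]
  After 'push 17': [6, 12, -2, 17]
  After 'dup': [6, 12, -2, 17, 17]
  After 'drop': [6, 12, -2, 17]
  After 'pick 2': [6, 12, -2, 17, 12]
  After 'swap': [6, 12, -2, 12, 17]
  After 'div': [6, 12, -2, 0]
Program B final stack: [6, 12, -2, 0]
Same: yes

Answer: yes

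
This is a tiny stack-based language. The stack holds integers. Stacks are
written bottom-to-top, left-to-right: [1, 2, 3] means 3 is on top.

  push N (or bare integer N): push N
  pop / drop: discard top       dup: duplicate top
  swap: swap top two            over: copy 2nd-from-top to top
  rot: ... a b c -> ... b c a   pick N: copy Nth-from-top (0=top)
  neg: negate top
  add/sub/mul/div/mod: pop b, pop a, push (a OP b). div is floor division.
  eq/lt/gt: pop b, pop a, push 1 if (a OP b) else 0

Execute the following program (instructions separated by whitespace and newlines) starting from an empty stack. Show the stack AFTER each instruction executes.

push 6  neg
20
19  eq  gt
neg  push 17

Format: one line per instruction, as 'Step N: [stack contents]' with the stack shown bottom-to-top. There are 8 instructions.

Step 1: [6]
Step 2: [-6]
Step 3: [-6, 20]
Step 4: [-6, 20, 19]
Step 5: [-6, 0]
Step 6: [0]
Step 7: [0]
Step 8: [0, 17]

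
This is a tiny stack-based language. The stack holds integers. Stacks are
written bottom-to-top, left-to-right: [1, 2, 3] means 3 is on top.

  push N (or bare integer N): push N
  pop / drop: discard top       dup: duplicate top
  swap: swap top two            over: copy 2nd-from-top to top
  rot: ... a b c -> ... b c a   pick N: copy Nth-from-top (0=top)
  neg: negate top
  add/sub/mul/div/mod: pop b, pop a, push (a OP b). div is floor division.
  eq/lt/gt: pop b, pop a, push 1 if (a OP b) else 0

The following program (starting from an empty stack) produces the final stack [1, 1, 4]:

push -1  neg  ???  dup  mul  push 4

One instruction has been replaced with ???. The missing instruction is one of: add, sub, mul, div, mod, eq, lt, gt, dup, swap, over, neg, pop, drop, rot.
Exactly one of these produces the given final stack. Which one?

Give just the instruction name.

Answer: dup

Derivation:
Stack before ???: [1]
Stack after ???:  [1, 1]
The instruction that transforms [1] -> [1, 1] is: dup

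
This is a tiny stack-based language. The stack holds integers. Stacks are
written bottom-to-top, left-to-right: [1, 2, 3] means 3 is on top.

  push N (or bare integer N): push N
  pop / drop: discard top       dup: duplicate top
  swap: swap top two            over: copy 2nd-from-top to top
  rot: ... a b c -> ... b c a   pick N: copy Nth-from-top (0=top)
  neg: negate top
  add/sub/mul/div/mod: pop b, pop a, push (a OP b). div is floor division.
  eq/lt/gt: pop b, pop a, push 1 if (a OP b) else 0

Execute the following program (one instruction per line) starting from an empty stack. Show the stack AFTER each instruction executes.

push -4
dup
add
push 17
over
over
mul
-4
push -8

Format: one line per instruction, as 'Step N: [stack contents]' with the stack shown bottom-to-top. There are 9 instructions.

Step 1: [-4]
Step 2: [-4, -4]
Step 3: [-8]
Step 4: [-8, 17]
Step 5: [-8, 17, -8]
Step 6: [-8, 17, -8, 17]
Step 7: [-8, 17, -136]
Step 8: [-8, 17, -136, -4]
Step 9: [-8, 17, -136, -4, -8]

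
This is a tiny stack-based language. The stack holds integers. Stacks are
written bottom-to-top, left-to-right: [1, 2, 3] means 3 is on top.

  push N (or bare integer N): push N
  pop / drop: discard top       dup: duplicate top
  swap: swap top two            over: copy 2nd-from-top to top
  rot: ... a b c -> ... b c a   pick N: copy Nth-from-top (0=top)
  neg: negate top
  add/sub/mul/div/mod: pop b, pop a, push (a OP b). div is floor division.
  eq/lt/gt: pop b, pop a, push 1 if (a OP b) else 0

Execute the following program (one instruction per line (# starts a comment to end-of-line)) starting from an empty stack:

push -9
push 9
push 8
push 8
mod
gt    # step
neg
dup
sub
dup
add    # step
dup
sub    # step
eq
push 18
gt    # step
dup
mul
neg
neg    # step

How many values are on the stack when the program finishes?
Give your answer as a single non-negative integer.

After 'push -9': stack = [-9] (depth 1)
After 'push 9': stack = [-9, 9] (depth 2)
After 'push 8': stack = [-9, 9, 8] (depth 3)
After 'push 8': stack = [-9, 9, 8, 8] (depth 4)
After 'mod': stack = [-9, 9, 0] (depth 3)
After 'gt': stack = [-9, 1] (depth 2)
After 'neg': stack = [-9, -1] (depth 2)
After 'dup': stack = [-9, -1, -1] (depth 3)
After 'sub': stack = [-9, 0] (depth 2)
After 'dup': stack = [-9, 0, 0] (depth 3)
After 'add': stack = [-9, 0] (depth 2)
After 'dup': stack = [-9, 0, 0] (depth 3)
After 'sub': stack = [-9, 0] (depth 2)
After 'eq': stack = [0] (depth 1)
After 'push 18': stack = [0, 18] (depth 2)
After 'gt': stack = [0] (depth 1)
After 'dup': stack = [0, 0] (depth 2)
After 'mul': stack = [0] (depth 1)
After 'neg': stack = [0] (depth 1)
After 'neg': stack = [0] (depth 1)

Answer: 1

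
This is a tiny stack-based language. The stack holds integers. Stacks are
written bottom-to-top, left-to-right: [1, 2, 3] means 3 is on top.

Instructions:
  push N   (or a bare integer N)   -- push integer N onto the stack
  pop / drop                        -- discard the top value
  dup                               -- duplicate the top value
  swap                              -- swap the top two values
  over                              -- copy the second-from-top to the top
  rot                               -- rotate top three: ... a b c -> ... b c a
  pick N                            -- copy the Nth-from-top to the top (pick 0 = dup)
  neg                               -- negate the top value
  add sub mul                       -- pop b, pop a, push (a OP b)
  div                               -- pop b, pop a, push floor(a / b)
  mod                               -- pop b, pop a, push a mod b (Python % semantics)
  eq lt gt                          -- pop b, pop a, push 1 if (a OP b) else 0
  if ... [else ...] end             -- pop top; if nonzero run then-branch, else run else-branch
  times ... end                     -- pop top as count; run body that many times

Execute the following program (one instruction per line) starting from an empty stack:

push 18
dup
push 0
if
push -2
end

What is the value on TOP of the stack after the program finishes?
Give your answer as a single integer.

Answer: 18

Derivation:
After 'push 18': [18]
After 'dup': [18, 18]
After 'push 0': [18, 18, 0]
After 'if': [18, 18]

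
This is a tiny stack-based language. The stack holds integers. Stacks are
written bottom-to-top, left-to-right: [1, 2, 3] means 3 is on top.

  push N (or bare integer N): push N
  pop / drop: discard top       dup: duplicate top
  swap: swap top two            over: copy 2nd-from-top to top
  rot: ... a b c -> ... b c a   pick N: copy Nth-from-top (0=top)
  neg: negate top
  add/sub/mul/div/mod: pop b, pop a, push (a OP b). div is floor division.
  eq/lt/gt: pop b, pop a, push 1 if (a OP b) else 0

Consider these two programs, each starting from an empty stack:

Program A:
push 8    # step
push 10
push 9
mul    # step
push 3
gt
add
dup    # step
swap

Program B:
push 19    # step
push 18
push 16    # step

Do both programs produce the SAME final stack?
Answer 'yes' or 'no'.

Answer: no

Derivation:
Program A trace:
  After 'push 8': [8]
  After 'push 10': [8, 10]
  After 'push 9': [8, 10, 9]
  After 'mul': [8, 90]
  After 'push 3': [8, 90, 3]
  After 'gt': [8, 1]
  After 'add': [9]
  After 'dup': [9, 9]
  After 'swap': [9, 9]
Program A final stack: [9, 9]

Program B trace:
  After 'push 19': [19]
  After 'push 18': [19, 18]
  After 'push 16': [19, 18, 16]
Program B final stack: [19, 18, 16]
Same: no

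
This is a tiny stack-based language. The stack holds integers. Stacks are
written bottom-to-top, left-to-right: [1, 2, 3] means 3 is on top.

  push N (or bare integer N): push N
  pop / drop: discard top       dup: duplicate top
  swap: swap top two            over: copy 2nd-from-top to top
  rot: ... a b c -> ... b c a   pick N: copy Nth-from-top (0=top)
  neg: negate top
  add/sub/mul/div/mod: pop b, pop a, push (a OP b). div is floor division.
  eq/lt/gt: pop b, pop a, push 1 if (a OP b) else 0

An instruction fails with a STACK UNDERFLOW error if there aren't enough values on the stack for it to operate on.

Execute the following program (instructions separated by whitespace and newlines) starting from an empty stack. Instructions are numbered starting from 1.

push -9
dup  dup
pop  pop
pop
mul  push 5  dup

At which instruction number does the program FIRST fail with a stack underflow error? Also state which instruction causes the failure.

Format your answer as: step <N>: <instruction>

Answer: step 7: mul

Derivation:
Step 1 ('push -9'): stack = [-9], depth = 1
Step 2 ('dup'): stack = [-9, -9], depth = 2
Step 3 ('dup'): stack = [-9, -9, -9], depth = 3
Step 4 ('pop'): stack = [-9, -9], depth = 2
Step 5 ('pop'): stack = [-9], depth = 1
Step 6 ('pop'): stack = [], depth = 0
Step 7 ('mul'): needs 2 value(s) but depth is 0 — STACK UNDERFLOW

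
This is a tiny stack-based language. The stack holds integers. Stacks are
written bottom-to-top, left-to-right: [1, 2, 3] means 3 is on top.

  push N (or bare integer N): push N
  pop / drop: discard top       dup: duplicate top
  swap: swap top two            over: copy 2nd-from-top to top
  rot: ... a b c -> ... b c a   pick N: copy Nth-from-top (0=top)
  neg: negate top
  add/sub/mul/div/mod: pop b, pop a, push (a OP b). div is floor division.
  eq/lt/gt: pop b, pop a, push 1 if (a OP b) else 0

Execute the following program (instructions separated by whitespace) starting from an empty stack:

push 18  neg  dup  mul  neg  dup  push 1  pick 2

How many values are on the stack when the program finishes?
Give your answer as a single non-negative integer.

Answer: 4

Derivation:
After 'push 18': stack = [18] (depth 1)
After 'neg': stack = [-18] (depth 1)
After 'dup': stack = [-18, -18] (depth 2)
After 'mul': stack = [324] (depth 1)
After 'neg': stack = [-324] (depth 1)
After 'dup': stack = [-324, -324] (depth 2)
After 'push 1': stack = [-324, -324, 1] (depth 3)
After 'pick 2': stack = [-324, -324, 1, -324] (depth 4)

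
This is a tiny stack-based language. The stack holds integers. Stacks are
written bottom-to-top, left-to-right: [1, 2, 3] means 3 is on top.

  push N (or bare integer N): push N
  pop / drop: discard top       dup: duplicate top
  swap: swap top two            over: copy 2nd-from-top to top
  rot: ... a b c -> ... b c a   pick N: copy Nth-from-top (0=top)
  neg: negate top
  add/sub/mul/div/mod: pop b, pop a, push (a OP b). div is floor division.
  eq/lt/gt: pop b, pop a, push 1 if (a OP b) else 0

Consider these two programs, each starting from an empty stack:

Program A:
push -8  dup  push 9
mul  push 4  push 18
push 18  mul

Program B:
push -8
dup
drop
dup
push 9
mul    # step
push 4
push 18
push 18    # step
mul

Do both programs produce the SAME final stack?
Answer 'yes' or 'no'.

Answer: yes

Derivation:
Program A trace:
  After 'push -8': [-8]
  After 'dup': [-8, -8]
  After 'push 9': [-8, -8, 9]
  After 'mul': [-8, -72]
  After 'push 4': [-8, -72, 4]
  After 'push 18': [-8, -72, 4, 18]
  After 'push 18': [-8, -72, 4, 18, 18]
  After 'mul': [-8, -72, 4, 324]
Program A final stack: [-8, -72, 4, 324]

Program B trace:
  After 'push -8': [-8]
  After 'dup': [-8, -8]
  After 'drop': [-8]
  After 'dup': [-8, -8]
  After 'push 9': [-8, -8, 9]
  After 'mul': [-8, -72]
  After 'push 4': [-8, -72, 4]
  After 'push 18': [-8, -72, 4, 18]
  After 'push 18': [-8, -72, 4, 18, 18]
  After 'mul': [-8, -72, 4, 324]
Program B final stack: [-8, -72, 4, 324]
Same: yes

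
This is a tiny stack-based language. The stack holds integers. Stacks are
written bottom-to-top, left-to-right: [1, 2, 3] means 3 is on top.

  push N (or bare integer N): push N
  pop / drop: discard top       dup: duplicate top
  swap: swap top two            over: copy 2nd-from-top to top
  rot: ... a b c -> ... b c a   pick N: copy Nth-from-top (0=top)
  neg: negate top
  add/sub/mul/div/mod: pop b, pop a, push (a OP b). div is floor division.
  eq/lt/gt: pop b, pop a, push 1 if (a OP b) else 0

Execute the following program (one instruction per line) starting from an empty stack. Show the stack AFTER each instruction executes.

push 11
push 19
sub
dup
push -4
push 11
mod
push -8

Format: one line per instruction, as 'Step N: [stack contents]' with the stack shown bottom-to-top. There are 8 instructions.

Step 1: [11]
Step 2: [11, 19]
Step 3: [-8]
Step 4: [-8, -8]
Step 5: [-8, -8, -4]
Step 6: [-8, -8, -4, 11]
Step 7: [-8, -8, 7]
Step 8: [-8, -8, 7, -8]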